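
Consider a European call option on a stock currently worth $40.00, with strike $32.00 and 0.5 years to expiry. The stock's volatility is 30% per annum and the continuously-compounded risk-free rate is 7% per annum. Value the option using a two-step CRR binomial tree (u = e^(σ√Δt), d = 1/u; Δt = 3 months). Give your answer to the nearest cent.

$9.62

CRR parameters: u = e^(σ√Δt) = e^(0.3·√0.25) = 1.1618, d = 1/u = 0.8607
Per-period rate: rΔt = 0.07·0.25 = 0.0175, so R = e^0.0175 = 1.0177
Risk-neutral probability p = (e^0.0175 − 0.8607)/(1.1618 − 0.8607) = 0.1569/0.3011 = 0.5212
Terminal stock prices: S_uu = 53.99, S_ud = 40, S_dd = 29.63
Terminal payoffs (S − K): max(21.99, 0) = 21.99, max(8, 0) = 8, max(-2.367, 0) = 0
Node u (S = 46.47): V_u = e^(−0.0175)·[0.5212·21.9944 + 0.4788·8.0000] = 15.0285
Node d (S = 34.43): V_d = e^(−0.0175)·[0.5212·8.0000 + 0.4788·0.0000] = 4.0972
Node 0 (S = 40): V_0 = e^(−0.0175)·[0.5212·15.0285 + 0.4788·4.0972] = 9.6247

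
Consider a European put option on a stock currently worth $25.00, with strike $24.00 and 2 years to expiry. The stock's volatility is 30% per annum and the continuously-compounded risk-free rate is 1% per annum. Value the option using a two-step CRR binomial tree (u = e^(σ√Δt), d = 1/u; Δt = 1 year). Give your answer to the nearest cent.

CRR parameters: u = e^(σ√Δt) = e^(0.3·√1) = 1.3499, d = 1/u = 0.7408
Per-period rate: rΔt = 0.01·1 = 0.01, so R = e^0.01 = 1.0101
Risk-neutral probability p = (e^0.01 − 0.7408)/(1.3499 − 0.7408) = 0.2692/0.6090 = 0.4421
Terminal stock prices: S_uu = 45.55, S_ud = 25, S_dd = 13.72
Terminal payoffs (K − S): max(-21.55, 0) = 0, max(-1, 0) = 0, max(10.28, 0) = 10.28
Node u (S = 33.75): V_u = e^(−0.01)·[0.4421·0.0000 + 0.5579·0.0000] = 0.0000
Node d (S = 18.52): V_d = e^(−0.01)·[0.4421·0.0000 + 0.5579·10.2797] = 5.6784
Node 0 (S = 25): V_0 = e^(−0.01)·[0.4421·0.0000 + 0.5579·5.6784] = 3.1367

$3.14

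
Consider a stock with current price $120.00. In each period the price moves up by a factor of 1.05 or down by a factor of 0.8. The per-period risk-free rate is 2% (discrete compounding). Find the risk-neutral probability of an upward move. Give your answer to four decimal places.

Risk-neutral probability p = (1 + 0.02 − 0.8)/(1.05 − 0.8) = 0.2200/0.2500 = 0.8800

p = 0.8800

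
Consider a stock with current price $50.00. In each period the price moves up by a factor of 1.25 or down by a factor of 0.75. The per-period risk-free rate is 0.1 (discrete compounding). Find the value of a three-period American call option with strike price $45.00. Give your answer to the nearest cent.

$18.07

Risk-neutral probability p = (1 + 0.1 − 0.75)/(1.25 − 0.75) = 0.3500/0.5000 = 0.7000
Terminal stock prices: S_uuu = 97.66, S_uud = 58.59, S_udd = 35.16, S_ddd = 21.09
Terminal payoffs (S − K): max(52.66, 0) = 52.66, max(13.59, 0) = 13.59, max(-9.844, 0) = 0, max(-23.91, 0) = 0
Node uu (S = 78.12): continuation = 1/1.1·[0.7000·52.6562 + 0.3000·13.5938] = 37.2159; exercise value = 33.1250 ≤ continuation, so V_uu = 37.2159
Node ud (S = 46.88): continuation = 1/1.1·[0.7000·13.5938 + 0.3000·0.0000] = 8.6506; exercise value = 1.8750 ≤ continuation, so V_ud = 8.6506
Node dd (S = 28.12): continuation = 1/1.1·[0.7000·0.0000 + 0.3000·0.0000] = 0.0000; exercise value = 0.0000 ≤ continuation, so V_dd = 0.0000
Node u (S = 62.5): continuation = 1/1.1·[0.7000·37.2159 + 0.3000·8.6506] = 26.0421; exercise value = 17.5000 ≤ continuation, so V_u = 26.0421
Node d (S = 37.5): continuation = 1/1.1·[0.7000·8.6506 + 0.3000·0.0000] = 5.5049; exercise value = 0.0000 ≤ continuation, so V_d = 5.5049
Node 0 (S = 50): continuation = 1/1.1·[0.7000·26.0421 + 0.3000·5.5049] = 18.0736; exercise value = 5.0000 ≤ continuation, so V_0 = 18.0736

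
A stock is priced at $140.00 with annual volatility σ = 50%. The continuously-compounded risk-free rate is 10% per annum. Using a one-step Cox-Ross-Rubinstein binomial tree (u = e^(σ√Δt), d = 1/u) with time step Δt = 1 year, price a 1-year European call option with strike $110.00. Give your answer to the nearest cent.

$52.31

CRR parameters: u = e^(σ√Δt) = e^(0.5·√1) = 1.6487, d = 1/u = 0.6065
Per-period rate: rΔt = 0.1·1 = 0.1, so R = e^0.1 = 1.1052
Risk-neutral probability p = (e^0.1 − 0.6065)/(1.6487 − 0.6065) = 0.4986/1.0422 = 0.4785
Terminal stock prices: S_u = 230.8, S_d = 84.91
Terminal payoffs (S − K): max(120.8, 0) = 120.8, max(-25.09, 0) = 0
Node 0 (S = 140): V_0 = e^(−0.1)·[0.4785·120.8210 + 0.5215·0.0000] = 52.3062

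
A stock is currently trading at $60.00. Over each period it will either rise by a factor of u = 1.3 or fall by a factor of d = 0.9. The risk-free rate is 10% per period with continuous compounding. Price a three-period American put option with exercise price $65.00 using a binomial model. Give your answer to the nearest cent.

Risk-neutral probability p = (e^0.1 − 0.9)/(1.3 − 0.9) = 0.2052/0.4000 = 0.5129
Terminal stock prices: S_uuu = 131.8, S_uud = 91.26, S_udd = 63.18, S_ddd = 43.74
Terminal payoffs (K − S): max(-66.82, 0) = 0, max(-26.26, 0) = 0, max(1.82, 0) = 1.82, max(21.26, 0) = 21.26
Node uu (S = 101.4): continuation = e^(−0.1)·[0.5129·0.0000 + 0.4871·0.0000] = 0.0000; exercise value = 0.0000 ≤ continuation, so V_uu = 0.0000
Node ud (S = 70.2): continuation = e^(−0.1)·[0.5129·0.0000 + 0.4871·1.8200] = 0.8021; exercise value = 0.0000 ≤ continuation, so V_ud = 0.8021
Node dd (S = 48.6): continuation = e^(−0.1)·[0.5129·1.8200 + 0.4871·21.2600] = 10.2144; exercise value = 16.4000 > continuation, so V_dd = 16.4000 (exercise)
Node u (S = 78): continuation = e^(−0.1)·[0.5129·0.0000 + 0.4871·0.8021] = 0.3535; exercise value = 0.0000 ≤ continuation, so V_u = 0.3535
Node d (S = 54): continuation = e^(−0.1)·[0.5129·0.8021 + 0.4871·16.4000] = 7.6001; exercise value = 11.0000 > continuation, so V_d = 11.0000 (exercise)
Node 0 (S = 60): continuation = e^(−0.1)·[0.5129·0.3535 + 0.4871·11.0000] = 5.0120; exercise value = 5.0000 ≤ continuation, so V_0 = 5.0120

$5.01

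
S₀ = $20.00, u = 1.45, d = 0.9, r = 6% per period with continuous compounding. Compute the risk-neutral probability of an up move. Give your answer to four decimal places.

Risk-neutral probability p = (e^0.06 − 0.9)/(1.45 − 0.9) = 0.1618/0.5500 = 0.2942

p = 0.2942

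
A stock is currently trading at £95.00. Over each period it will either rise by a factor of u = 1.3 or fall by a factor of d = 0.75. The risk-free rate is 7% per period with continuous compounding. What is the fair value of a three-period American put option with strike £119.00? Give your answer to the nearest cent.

Risk-neutral probability p = (e^0.07 − 0.75)/(1.3 − 0.75) = 0.3225/0.5500 = 0.5864
Terminal stock prices: S_uuu = 208.7, S_uud = 120.4, S_udd = 69.47, S_ddd = 40.08
Terminal payoffs (K − S): max(-89.72, 0) = 0, max(-1.413, 0) = 0, max(49.53, 0) = 49.53, max(78.92, 0) = 78.92
Node uu (S = 160.6): continuation = e^(−0.07)·[0.5864·0.0000 + 0.4136·0.0000] = 0.0000; exercise value = 0.0000 ≤ continuation, so V_uu = 0.0000
Node ud (S = 92.62): continuation = e^(−0.07)·[0.5864·0.0000 + 0.4136·49.5312] = 19.1021; exercise value = 26.3750 > continuation, so V_ud = 26.3750 (exercise)
Node dd (S = 53.44): continuation = e^(−0.07)·[0.5864·49.5312 + 0.4136·78.9219] = 57.5174; exercise value = 65.5625 > continuation, so V_dd = 65.5625 (exercise)
Node u (S = 123.5): continuation = e^(−0.07)·[0.5864·0.0000 + 0.4136·26.3750] = 10.1717; exercise value = 0.0000 ≤ continuation, so V_u = 10.1717
Node d (S = 71.25): continuation = e^(−0.07)·[0.5864·26.3750 + 0.4136·65.5625] = 39.7049; exercise value = 47.7500 > continuation, so V_d = 47.7500 (exercise)
Node 0 (S = 95): continuation = e^(−0.07)·[0.5864·10.1717 + 0.4136·47.7500] = 23.9764; exercise value = 24.0000 > continuation, so V_0 = 24.0000 (exercise)

£24.00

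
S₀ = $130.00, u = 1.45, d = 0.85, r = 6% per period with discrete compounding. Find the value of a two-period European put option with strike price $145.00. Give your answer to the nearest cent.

$19.21

Risk-neutral probability p = (1 + 0.06 − 0.85)/(1.45 − 0.85) = 0.2100/0.6000 = 0.3500
Terminal stock prices: S_uu = 273.3, S_ud = 160.2, S_dd = 93.92
Terminal payoffs (K − S): max(-128.3, 0) = 0, max(-15.22, 0) = 0, max(51.08, 0) = 51.08
Node u (S = 188.5): V_u = 1/1.06·[0.3500·0.0000 + 0.6500·0.0000] = 0.0000
Node d (S = 110.5): V_d = 1/1.06·[0.3500·0.0000 + 0.6500·51.0750] = 31.3196
Node 0 (S = 130): V_0 = 1/1.06·[0.3500·0.0000 + 0.6500·31.3196] = 19.2054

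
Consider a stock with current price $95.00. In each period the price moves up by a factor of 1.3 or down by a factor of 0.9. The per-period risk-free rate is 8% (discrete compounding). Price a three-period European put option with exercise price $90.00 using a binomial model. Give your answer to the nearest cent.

$2.74

Risk-neutral probability p = (1 + 0.08 − 0.9)/(1.3 − 0.9) = 0.1800/0.4000 = 0.4500
Terminal stock prices: S_uuu = 208.7, S_uud = 144.5, S_udd = 100, S_ddd = 69.26
Terminal payoffs (K − S): max(-118.7, 0) = 0, max(-54.5, 0) = 0, max(-10.04, 0) = 0, max(20.74, 0) = 20.74
Node uu (S = 160.6): V_uu = 1/1.08·[0.4500·0.0000 + 0.5500·0.0000] = 0.0000
Node ud (S = 111.2): V_ud = 1/1.08·[0.4500·0.0000 + 0.5500·0.0000] = 0.0000
Node dd (S = 76.95): V_dd = 1/1.08·[0.4500·0.0000 + 0.5500·20.7450] = 10.5646
Node u (S = 123.5): V_u = 1/1.08·[0.4500·0.0000 + 0.5500·0.0000] = 0.0000
Node d (S = 85.5): V_d = 1/1.08·[0.4500·0.0000 + 0.5500·10.5646] = 5.3801
Node 0 (S = 95): V_0 = 1/1.08·[0.4500·0.0000 + 0.5500·5.3801] = 2.7399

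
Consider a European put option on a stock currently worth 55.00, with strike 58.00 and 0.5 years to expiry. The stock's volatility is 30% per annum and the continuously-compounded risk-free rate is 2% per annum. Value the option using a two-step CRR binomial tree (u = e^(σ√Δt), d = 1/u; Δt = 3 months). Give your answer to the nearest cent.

6.12

CRR parameters: u = e^(σ√Δt) = e^(0.3·√0.25) = 1.1618, d = 1/u = 0.8607
Per-period rate: rΔt = 0.02·0.25 = 0.005, so R = e^0.005 = 1.0050
Risk-neutral probability p = (e^0.005 − 0.8607)/(1.1618 − 0.8607) = 0.1443/0.3011 = 0.4792
Terminal stock prices: S_uu = 74.24, S_ud = 55, S_dd = 40.75
Terminal payoffs (K − S): max(-16.24, 0) = 0, max(3, 0) = 3, max(17.25, 0) = 17.25
Node u (S = 63.9): V_u = e^(−0.005)·[0.4792·0.0000 + 0.5208·3.0000] = 1.5546
Node d (S = 47.34): V_d = e^(−0.005)·[0.4792·3.0000 + 0.5208·17.2550] = 10.3718
Node 0 (S = 55): V_0 = e^(−0.005)·[0.4792·1.5546 + 0.5208·10.3718] = 6.1158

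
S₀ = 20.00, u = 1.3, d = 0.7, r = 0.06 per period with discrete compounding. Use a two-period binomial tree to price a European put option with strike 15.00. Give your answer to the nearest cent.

Risk-neutral probability p = (1 + 0.06 − 0.7)/(1.3 − 0.7) = 0.3600/0.6000 = 0.6000
Terminal stock prices: S_uu = 33.8, S_ud = 18.2, S_dd = 9.8
Terminal payoffs (K − S): max(-18.8, 0) = 0, max(-3.2, 0) = 0, max(5.2, 0) = 5.2
Node u (S = 26): V_u = 1/1.06·[0.6000·0.0000 + 0.4000·0.0000] = 0.0000
Node d (S = 14): V_d = 1/1.06·[0.6000·0.0000 + 0.4000·5.2000] = 1.9623
Node 0 (S = 20): V_0 = 1/1.06·[0.6000·0.0000 + 0.4000·1.9623] = 0.7405

0.74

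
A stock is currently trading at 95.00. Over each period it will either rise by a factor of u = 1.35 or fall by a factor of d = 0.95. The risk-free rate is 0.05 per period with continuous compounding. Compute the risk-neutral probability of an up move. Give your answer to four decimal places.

p = 0.2532

Risk-neutral probability p = (e^0.05 − 0.95)/(1.35 − 0.95) = 0.1013/0.4000 = 0.2532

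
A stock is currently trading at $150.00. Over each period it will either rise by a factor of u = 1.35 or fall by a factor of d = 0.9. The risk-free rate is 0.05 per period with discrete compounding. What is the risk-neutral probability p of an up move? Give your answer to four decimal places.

Risk-neutral probability p = (1 + 0.05 − 0.9)/(1.35 − 0.9) = 0.1500/0.4500 = 0.3333

p = 0.3333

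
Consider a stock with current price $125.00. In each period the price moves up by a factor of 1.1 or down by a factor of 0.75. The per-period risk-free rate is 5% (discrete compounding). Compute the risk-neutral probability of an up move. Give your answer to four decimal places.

p = 0.8571

Risk-neutral probability p = (1 + 0.05 − 0.75)/(1.1 − 0.75) = 0.3000/0.3500 = 0.8571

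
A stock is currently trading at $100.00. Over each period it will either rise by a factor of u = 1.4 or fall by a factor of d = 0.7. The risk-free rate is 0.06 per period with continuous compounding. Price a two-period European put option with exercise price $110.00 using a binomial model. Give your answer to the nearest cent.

$17.94

Risk-neutral probability p = (e^0.06 − 0.7)/(1.4 − 0.7) = 0.3618/0.7000 = 0.5169
Terminal stock prices: S_uu = 196, S_ud = 98, S_dd = 49
Terminal payoffs (K − S): max(-86, 0) = 0, max(12, 0) = 12, max(61, 0) = 61
Node u (S = 140): V_u = e^(−0.06)·[0.5169·0.0000 + 0.4831·12.0000] = 5.4595
Node d (S = 70): V_d = e^(−0.06)·[0.5169·12.0000 + 0.4831·61.0000] = 33.5941
Node 0 (S = 100): V_0 = e^(−0.06)·[0.5169·5.4595 + 0.4831·33.5941] = 17.9416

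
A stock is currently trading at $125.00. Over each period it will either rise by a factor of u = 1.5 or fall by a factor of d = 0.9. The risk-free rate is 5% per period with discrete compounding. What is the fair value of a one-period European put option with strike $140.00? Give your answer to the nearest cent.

$19.64

Risk-neutral probability p = (1 + 0.05 − 0.9)/(1.5 − 0.9) = 0.1500/0.6000 = 0.2500
Terminal stock prices: S_u = 187.5, S_d = 112.5
Terminal payoffs (K − S): max(-47.5, 0) = 0, max(27.5, 0) = 27.5
Node 0 (S = 125): V_0 = 1/1.05·[0.2500·0.0000 + 0.7500·27.5000] = 19.6429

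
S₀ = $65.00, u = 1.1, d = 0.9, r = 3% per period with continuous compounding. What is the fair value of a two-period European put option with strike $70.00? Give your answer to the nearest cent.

$4.39

Risk-neutral probability p = (e^0.03 − 0.9)/(1.1 − 0.9) = 0.1305/0.2000 = 0.6523
Terminal stock prices: S_uu = 78.65, S_ud = 64.35, S_dd = 52.65
Terminal payoffs (K − S): max(-8.65, 0) = 0, max(5.65, 0) = 5.65, max(17.35, 0) = 17.35
Node u (S = 71.5): V_u = e^(−0.03)·[0.6523·0.0000 + 0.3477·5.6500] = 1.9066
Node d (S = 58.5): V_d = e^(−0.03)·[0.6523·5.6500 + 0.3477·17.3500] = 9.4312
Node 0 (S = 65): V_0 = e^(−0.03)·[0.6523·1.9066 + 0.3477·9.4312] = 4.3894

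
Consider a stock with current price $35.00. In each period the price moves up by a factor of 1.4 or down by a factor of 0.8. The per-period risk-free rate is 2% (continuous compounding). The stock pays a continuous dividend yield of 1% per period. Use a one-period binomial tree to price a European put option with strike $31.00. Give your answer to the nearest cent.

Per-period risk-free factor R = e^0.02 = 1.0202; dividend-adjusted growth = e^(0.02−0.01) = 1.0101.
Risk-neutral probability p = (1.0101 − 0.8)/(1.4 − 0.8) = 0.2101/0.6000 = 0.3501
Terminal stock prices: S_u = 49, S_d = 28
Terminal payoffs (K − S): max(-18, 0) = 0, max(3, 0) = 3
Node 0 (S = 35): V_0 = e^(−0.02)·[0.3501·0.0000 + 0.6499·3.0000] = 1.9111

$1.91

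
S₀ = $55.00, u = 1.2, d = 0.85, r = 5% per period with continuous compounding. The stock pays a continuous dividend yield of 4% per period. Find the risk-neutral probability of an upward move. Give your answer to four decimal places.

Per-period risk-free factor R = e^0.05 = 1.0513; dividend-adjusted growth = e^(0.05−0.04) = 1.0101.
Risk-neutral probability p = (1.0101 − 0.85)/(1.2 − 0.85) = 0.1601/0.3500 = 0.4573

p = 0.4573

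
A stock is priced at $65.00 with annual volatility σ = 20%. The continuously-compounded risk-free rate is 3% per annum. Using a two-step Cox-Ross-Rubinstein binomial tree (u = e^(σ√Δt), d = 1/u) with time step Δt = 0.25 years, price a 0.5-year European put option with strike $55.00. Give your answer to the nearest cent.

CRR parameters: u = e^(σ√Δt) = e^(0.2·√0.25) = 1.1052, d = 1/u = 0.9048
Per-period rate: rΔt = 0.03·0.25 = 0.0075, so R = e^0.0075 = 1.0075
Risk-neutral probability p = (e^0.0075 − 0.9048)/(1.1052 − 0.9048) = 0.1027/0.2003 = 0.5126
Terminal stock prices: S_uu = 79.39, S_ud = 65, S_dd = 53.22
Terminal payoffs (K − S): max(-24.39, 0) = 0, max(-10, 0) = 0, max(1.783, 0) = 1.783
Node u (S = 71.84): V_u = e^(−0.0075)·[0.5126·0.0000 + 0.4874·0.0000] = 0.0000
Node d (S = 58.81): V_d = e^(−0.0075)·[0.5126·0.0000 + 0.4874·1.7825] = 0.8623
Node 0 (S = 65): V_0 = e^(−0.0075)·[0.5126·0.0000 + 0.4874·0.8623] = 0.4171

$0.42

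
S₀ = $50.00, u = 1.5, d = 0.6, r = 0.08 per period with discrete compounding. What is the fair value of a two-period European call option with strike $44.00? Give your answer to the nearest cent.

$17.13

Risk-neutral probability p = (1 + 0.08 − 0.6)/(1.5 − 0.6) = 0.4800/0.9000 = 0.5333
Terminal stock prices: S_uu = 112.5, S_ud = 45, S_dd = 18
Terminal payoffs (S − K): max(68.5, 0) = 68.5, max(1, 0) = 1, max(-26, 0) = 0
Node u (S = 75): V_u = 1/1.08·[0.5333·68.5000 + 0.4667·1.0000] = 34.2593
Node d (S = 30): V_d = 1/1.08·[0.5333·1.0000 + 0.4667·0.0000] = 0.4938
Node 0 (S = 50): V_0 = 1/1.08·[0.5333·34.2593 + 0.4667·0.4938] = 17.1315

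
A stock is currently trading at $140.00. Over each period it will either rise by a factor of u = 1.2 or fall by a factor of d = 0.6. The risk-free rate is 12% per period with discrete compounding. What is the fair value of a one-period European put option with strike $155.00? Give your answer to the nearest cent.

Risk-neutral probability p = (1 + 0.12 − 0.6)/(1.2 − 0.6) = 0.5200/0.6000 = 0.8667
Terminal stock prices: S_u = 168, S_d = 84
Terminal payoffs (K − S): max(-13, 0) = 0, max(71, 0) = 71
Node 0 (S = 140): V_0 = 1/1.12·[0.8667·0.0000 + 0.1333·71.0000] = 8.4524

$8.45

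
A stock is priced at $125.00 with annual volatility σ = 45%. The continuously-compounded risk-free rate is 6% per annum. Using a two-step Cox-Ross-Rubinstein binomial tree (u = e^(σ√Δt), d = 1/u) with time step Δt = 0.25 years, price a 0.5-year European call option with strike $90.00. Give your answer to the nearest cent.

CRR parameters: u = e^(σ√Δt) = e^(0.45·√0.25) = 1.2523, d = 1/u = 0.7985
Per-period rate: rΔt = 0.06·0.25 = 0.015, so R = e^0.015 = 1.0151
Risk-neutral probability p = (e^0.015 − 0.7985)/(1.2523 − 0.7985) = 0.2166/0.4538 = 0.4773
Terminal stock prices: S_uu = 196, S_ud = 125, S_dd = 79.7
Terminal payoffs (S − K): max(106, 0) = 106, max(35, 0) = 35, max(-10.3, 0) = 0
Node u (S = 156.5): V_u = e^(−0.015)·[0.4773·106.0390 + 0.5227·35.0000] = 67.8803
Node d (S = 99.81): V_d = e^(−0.015)·[0.4773·35.0000 + 0.5227·0.0000] = 16.4564
Node 0 (S = 125): V_0 = e^(−0.015)·[0.4773·67.8803 + 0.5227·16.4564] = 40.3900

$40.39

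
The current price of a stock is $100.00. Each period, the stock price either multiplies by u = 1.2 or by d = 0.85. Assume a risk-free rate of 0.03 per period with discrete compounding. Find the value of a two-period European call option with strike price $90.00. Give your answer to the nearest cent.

$19.11

Risk-neutral probability p = (1 + 0.03 − 0.85)/(1.2 − 0.85) = 0.1800/0.3500 = 0.5143
Terminal stock prices: S_uu = 144, S_ud = 102, S_dd = 72.25
Terminal payoffs (S − K): max(54, 0) = 54, max(12, 0) = 12, max(-17.75, 0) = 0
Node u (S = 120): V_u = 1/1.03·[0.5143·54.0000 + 0.4857·12.0000] = 32.6214
Node d (S = 85): V_d = 1/1.03·[0.5143·12.0000 + 0.4857·0.0000] = 5.9917
Node 0 (S = 100): V_0 = 1/1.03·[0.5143·32.6214 + 0.4857·5.9917] = 19.1135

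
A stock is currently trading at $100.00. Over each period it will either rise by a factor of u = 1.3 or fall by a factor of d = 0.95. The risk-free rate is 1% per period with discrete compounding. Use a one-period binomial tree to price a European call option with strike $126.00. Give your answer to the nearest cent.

$0.68

Risk-neutral probability p = (1 + 0.01 − 0.95)/(1.3 − 0.95) = 0.0600/0.3500 = 0.1714
Terminal stock prices: S_u = 130, S_d = 95
Terminal payoffs (S − K): max(4, 0) = 4, max(-31, 0) = 0
Node 0 (S = 100): V_0 = 1/1.01·[0.1714·4.0000 + 0.8286·0.0000] = 0.6789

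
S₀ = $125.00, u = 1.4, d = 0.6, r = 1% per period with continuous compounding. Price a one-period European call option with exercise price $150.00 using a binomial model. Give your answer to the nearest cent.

Risk-neutral probability p = (e^0.01 − 0.6)/(1.4 − 0.6) = 0.4101/0.8000 = 0.5126
Terminal stock prices: S_u = 175, S_d = 75
Terminal payoffs (S − K): max(25, 0) = 25, max(-75, 0) = 0
Node 0 (S = 125): V_0 = e^(−0.01)·[0.5126·25.0000 + 0.4874·0.0000] = 12.6866

$12.69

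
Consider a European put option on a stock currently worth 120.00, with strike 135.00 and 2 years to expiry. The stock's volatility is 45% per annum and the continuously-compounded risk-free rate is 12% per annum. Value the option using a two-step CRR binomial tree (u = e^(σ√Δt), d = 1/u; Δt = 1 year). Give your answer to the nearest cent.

CRR parameters: u = e^(σ√Δt) = e^(0.45·√1) = 1.5683, d = 1/u = 0.6376
Per-period rate: rΔt = 0.12·1 = 0.12, so R = e^0.12 = 1.1275
Risk-neutral probability p = (e^0.12 − 0.6376)/(1.5683 − 0.6376) = 0.4899/0.9307 = 0.5264
Terminal stock prices: S_uu = 295.2, S_ud = 120, S_dd = 48.79
Terminal payoffs (K − S): max(-160.2, 0) = 0, max(15, 0) = 15, max(86.21, 0) = 86.21
Node u (S = 188.2): V_u = e^(−0.12)·[0.5264·0.0000 + 0.4736·15.0000] = 6.3013
Node d (S = 76.52): V_d = e^(−0.12)·[0.5264·15.0000 + 0.4736·86.2116] = 43.2189
Node 0 (S = 120): V_0 = e^(−0.12)·[0.5264·6.3013 + 0.4736·43.2189] = 21.0973

21.10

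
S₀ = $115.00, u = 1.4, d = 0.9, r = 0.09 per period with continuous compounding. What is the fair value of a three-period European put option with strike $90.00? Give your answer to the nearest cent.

Risk-neutral probability p = (e^0.09 − 0.9)/(1.4 − 0.9) = 0.1942/0.5000 = 0.3883
Terminal stock prices: S_uuu = 315.6, S_uud = 202.9, S_udd = 130.4, S_ddd = 83.84
Terminal payoffs (K − S): max(-225.6, 0) = 0, max(-112.9, 0) = 0, max(-40.41, 0) = 0, max(6.165, 0) = 6.165
Node uu (S = 225.4): V_uu = e^(−0.09)·[0.3883·0.0000 + 0.6117·0.0000] = 0.0000
Node ud (S = 144.9): V_ud = e^(−0.09)·[0.3883·0.0000 + 0.6117·0.0000] = 0.0000
Node dd (S = 93.15): V_dd = e^(−0.09)·[0.3883·0.0000 + 0.6117·6.1650] = 3.4463
Node u (S = 161): V_u = e^(−0.09)·[0.3883·0.0000 + 0.6117·0.0000] = 0.0000
Node d (S = 103.5): V_d = e^(−0.09)·[0.3883·0.0000 + 0.6117·3.4463] = 1.9265
Node 0 (S = 115): V_0 = e^(−0.09)·[0.3883·0.0000 + 0.6117·1.9265] = 1.0769

$1.08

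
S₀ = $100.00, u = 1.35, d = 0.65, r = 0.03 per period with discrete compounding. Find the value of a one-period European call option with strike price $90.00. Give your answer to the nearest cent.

Risk-neutral probability p = (1 + 0.03 − 0.65)/(1.35 − 0.65) = 0.3800/0.7000 = 0.5429
Terminal stock prices: S_u = 135, S_d = 65
Terminal payoffs (S − K): max(45, 0) = 45, max(-25, 0) = 0
Node 0 (S = 100): V_0 = 1/1.03·[0.5429·45.0000 + 0.4571·0.0000] = 23.7171

$23.72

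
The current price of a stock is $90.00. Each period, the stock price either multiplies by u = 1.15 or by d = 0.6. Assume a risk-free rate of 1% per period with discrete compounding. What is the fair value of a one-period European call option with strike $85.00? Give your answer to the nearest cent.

$13.65

Risk-neutral probability p = (1 + 0.01 − 0.6)/(1.15 − 0.6) = 0.4100/0.5500 = 0.7455
Terminal stock prices: S_u = 103.5, S_d = 54
Terminal payoffs (S − K): max(18.5, 0) = 18.5, max(-31, 0) = 0
Node 0 (S = 90): V_0 = 1/1.01·[0.7455·18.5000 + 0.2545·0.0000] = 13.6544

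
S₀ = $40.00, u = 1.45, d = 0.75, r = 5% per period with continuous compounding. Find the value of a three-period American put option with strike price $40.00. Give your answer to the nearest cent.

$6.91

Risk-neutral probability p = (e^0.05 − 0.75)/(1.45 − 0.75) = 0.3013/0.7000 = 0.4304
Terminal stock prices: S_uuu = 121.9, S_uud = 63.07, S_udd = 32.62, S_ddd = 16.88
Terminal payoffs (K − S): max(-81.94, 0) = 0, max(-23.07, 0) = 0, max(7.375, 0) = 7.375, max(23.12, 0) = 23.12
Node uu (S = 84.1): continuation = e^(−0.05)·[0.4304·0.0000 + 0.5696·0.0000] = 0.0000; exercise value = 0.0000 ≤ continuation, so V_uu = 0.0000
Node ud (S = 43.5): continuation = e^(−0.05)·[0.4304·0.0000 + 0.5696·7.3750] = 3.9960; exercise value = 0.0000 ≤ continuation, so V_ud = 3.9960
Node dd (S = 22.5): continuation = e^(−0.05)·[0.4304·7.3750 + 0.5696·23.1250] = 15.5492; exercise value = 17.5000 > continuation, so V_dd = 17.5000 (exercise)
Node u (S = 58): continuation = e^(−0.05)·[0.4304·0.0000 + 0.5696·3.9960] = 2.1652; exercise value = 0.0000 ≤ continuation, so V_u = 2.1652
Node d (S = 30): continuation = e^(−0.05)·[0.4304·3.9960 + 0.5696·17.5000] = 11.1180; exercise value = 10.0000 ≤ continuation, so V_d = 11.1180
Node 0 (S = 40): continuation = e^(−0.05)·[0.4304·2.1652 + 0.5696·11.1180] = 6.9105; exercise value = 0.0000 ≤ continuation, so V_0 = 6.9105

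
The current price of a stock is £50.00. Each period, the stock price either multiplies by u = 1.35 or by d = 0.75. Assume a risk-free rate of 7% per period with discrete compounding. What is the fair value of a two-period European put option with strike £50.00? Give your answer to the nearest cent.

£4.16

Risk-neutral probability p = (1 + 0.07 − 0.75)/(1.35 − 0.75) = 0.3200/0.6000 = 0.5333
Terminal stock prices: S_uu = 91.13, S_ud = 50.62, S_dd = 28.12
Terminal payoffs (K − S): max(-41.13, 0) = 0, max(-0.625, 0) = 0, max(21.88, 0) = 21.88
Node u (S = 67.5): V_u = 1/1.07·[0.5333·0.0000 + 0.4667·0.0000] = 0.0000
Node d (S = 37.5): V_d = 1/1.07·[0.5333·0.0000 + 0.4667·21.8750] = 9.5405
Node 0 (S = 50): V_0 = 1/1.07·[0.5333·0.0000 + 0.4667·9.5405] = 4.1610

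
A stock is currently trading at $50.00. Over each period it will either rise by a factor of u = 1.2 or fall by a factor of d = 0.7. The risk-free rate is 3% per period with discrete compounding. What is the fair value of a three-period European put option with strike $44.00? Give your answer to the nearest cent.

$4.02

Risk-neutral probability p = (1 + 0.03 − 0.7)/(1.2 − 0.7) = 0.3300/0.5000 = 0.6600
Terminal stock prices: S_uuu = 86.4, S_uud = 50.4, S_udd = 29.4, S_ddd = 17.15
Terminal payoffs (K − S): max(-42.4, 0) = 0, max(-6.4, 0) = 0, max(14.6, 0) = 14.6, max(26.85, 0) = 26.85
Node uu (S = 72): V_uu = 1/1.03·[0.6600·0.0000 + 0.3400·0.0000] = 0.0000
Node ud (S = 42): V_ud = 1/1.03·[0.6600·0.0000 + 0.3400·14.6000] = 4.8194
Node dd (S = 24.5): V_dd = 1/1.03·[0.6600·14.6000 + 0.3400·26.8500] = 18.2184
Node u (S = 60): V_u = 1/1.03·[0.6600·0.0000 + 0.3400·4.8194] = 1.5909
Node d (S = 35): V_d = 1/1.03·[0.6600·4.8194 + 0.3400·18.2184] = 9.1020
Node 0 (S = 50): V_0 = 1/1.03·[0.6600·1.5909 + 0.3400·9.1020] = 4.0239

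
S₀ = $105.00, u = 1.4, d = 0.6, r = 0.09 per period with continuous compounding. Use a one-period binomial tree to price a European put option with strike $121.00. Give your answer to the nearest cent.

Risk-neutral probability p = (e^0.09 − 0.6)/(1.4 − 0.6) = 0.4942/0.8000 = 0.6177
Terminal stock prices: S_u = 147, S_d = 63
Terminal payoffs (K − S): max(-26, 0) = 0, max(58, 0) = 58
Node 0 (S = 105): V_0 = e^(−0.09)·[0.6177·0.0000 + 0.3823·58.0000] = 20.2640

$20.26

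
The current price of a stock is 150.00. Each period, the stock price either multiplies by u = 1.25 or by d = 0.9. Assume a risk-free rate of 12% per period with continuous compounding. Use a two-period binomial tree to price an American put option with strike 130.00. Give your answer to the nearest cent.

0.82

Risk-neutral probability p = (e^0.12 − 0.9)/(1.25 − 0.9) = 0.2275/0.3500 = 0.6500
Terminal stock prices: S_uu = 234.4, S_ud = 168.8, S_dd = 121.5
Terminal payoffs (K − S): max(-104.4, 0) = 0, max(-38.75, 0) = 0, max(8.5, 0) = 8.5
Node u (S = 187.5): continuation = e^(−0.12)·[0.6500·0.0000 + 0.3500·0.0000] = 0.0000; exercise value = 0.0000 ≤ continuation, so V_u = 0.0000
Node d (S = 135): continuation = e^(−0.12)·[0.6500·0.0000 + 0.3500·8.5000] = 2.6387; exercise value = 0.0000 ≤ continuation, so V_d = 2.6387
Node 0 (S = 150): continuation = e^(−0.12)·[0.6500·0.0000 + 0.3500·2.6387] = 0.8191; exercise value = 0.0000 ≤ continuation, so V_0 = 0.8191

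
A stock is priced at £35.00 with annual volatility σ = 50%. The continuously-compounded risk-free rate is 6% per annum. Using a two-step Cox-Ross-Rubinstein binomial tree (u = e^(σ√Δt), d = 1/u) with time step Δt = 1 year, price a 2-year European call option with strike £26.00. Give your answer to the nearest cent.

CRR parameters: u = e^(σ√Δt) = e^(0.5·√1) = 1.6487, d = 1/u = 0.6065
Per-period rate: rΔt = 0.06·1 = 0.06, so R = e^0.06 = 1.0618
Risk-neutral probability p = (e^0.06 − 0.6065)/(1.6487 − 0.6065) = 0.4553/1.0422 = 0.4369
Terminal stock prices: S_uu = 95.14, S_ud = 35, S_dd = 12.88
Terminal payoffs (S − K): max(69.14, 0) = 69.14, max(9, 0) = 9, max(-13.12, 0) = 0
Node u (S = 57.71): V_u = e^(−0.06)·[0.4369·69.1399 + 0.5631·9.0000] = 33.2194
Node d (S = 21.23): V_d = e^(−0.06)·[0.4369·9.0000 + 0.5631·0.0000] = 3.7029
Node 0 (S = 35): V_0 = e^(−0.06)·[0.4369·33.2194 + 0.5631·3.7029] = 15.6313

£15.63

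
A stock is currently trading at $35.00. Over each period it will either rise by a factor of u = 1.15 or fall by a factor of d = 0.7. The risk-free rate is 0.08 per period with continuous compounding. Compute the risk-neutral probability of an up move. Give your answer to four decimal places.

p = 0.8517

Risk-neutral probability p = (e^0.08 − 0.7)/(1.15 − 0.7) = 0.3833/0.4500 = 0.8517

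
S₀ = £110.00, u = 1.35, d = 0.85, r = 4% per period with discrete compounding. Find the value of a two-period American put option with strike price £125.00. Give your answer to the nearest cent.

Risk-neutral probability p = (1 + 0.04 − 0.85)/(1.35 − 0.85) = 0.1900/0.5000 = 0.3800
Terminal stock prices: S_uu = 200.5, S_ud = 126.2, S_dd = 79.47
Terminal payoffs (K − S): max(-75.48, 0) = 0, max(-1.225, 0) = 0, max(45.53, 0) = 45.53
Node u (S = 148.5): continuation = 1/1.04·[0.3800·0.0000 + 0.6200·0.0000] = 0.0000; exercise value = 0.0000 ≤ continuation, so V_u = 0.0000
Node d (S = 93.5): continuation = 1/1.04·[0.3800·0.0000 + 0.6200·45.5250] = 27.1399; exercise value = 31.5000 > continuation, so V_d = 31.5000 (exercise)
Node 0 (S = 110): continuation = 1/1.04·[0.3800·0.0000 + 0.6200·31.5000] = 18.7788; exercise value = 15.0000 ≤ continuation, so V_0 = 18.7788

£18.78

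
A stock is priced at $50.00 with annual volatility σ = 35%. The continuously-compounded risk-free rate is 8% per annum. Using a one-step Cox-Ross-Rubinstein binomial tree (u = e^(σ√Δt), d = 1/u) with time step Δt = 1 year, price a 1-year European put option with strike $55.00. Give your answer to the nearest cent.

CRR parameters: u = e^(σ√Δt) = e^(0.35·√1) = 1.4191, d = 1/u = 0.7047
Per-period rate: rΔt = 0.08·1 = 0.08, so R = e^0.08 = 1.0833
Risk-neutral probability p = (e^0.08 − 0.7047)/(1.4191 − 0.7047) = 0.3786/0.7144 = 0.5300
Terminal stock prices: S_u = 70.95, S_d = 35.23
Terminal payoffs (K − S): max(-15.95, 0) = 0, max(19.77, 0) = 19.77
Node 0 (S = 50): V_0 = e^(−0.08)·[0.5300·0.0000 + 0.4700·19.7656] = 8.5762

$8.58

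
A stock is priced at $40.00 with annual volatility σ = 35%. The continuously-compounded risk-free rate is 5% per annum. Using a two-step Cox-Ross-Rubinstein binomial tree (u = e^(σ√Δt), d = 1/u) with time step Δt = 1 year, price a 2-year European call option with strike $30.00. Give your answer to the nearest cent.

CRR parameters: u = e^(σ√Δt) = e^(0.35·√1) = 1.4191, d = 1/u = 0.7047
Per-period rate: rΔt = 0.05·1 = 0.05, so R = e^0.05 = 1.0513
Risk-neutral probability p = (e^0.05 − 0.7047)/(1.4191 − 0.7047) = 0.3466/0.7144 = 0.4852
Terminal stock prices: S_uu = 80.55, S_ud = 40, S_dd = 19.86
Terminal payoffs (S − K): max(50.55, 0) = 50.55, max(10, 0) = 10, max(-10.14, 0) = 0
Node u (S = 56.76): V_u = e^(−0.05)·[0.4852·50.5501 + 0.5148·10.0000] = 28.2258
Node d (S = 28.19): V_d = e^(−0.05)·[0.4852·10.0000 + 0.5148·0.0000] = 4.6149
Node 0 (S = 40): V_0 = e^(−0.05)·[0.4852·28.2258 + 0.5148·4.6149] = 15.2861

$15.29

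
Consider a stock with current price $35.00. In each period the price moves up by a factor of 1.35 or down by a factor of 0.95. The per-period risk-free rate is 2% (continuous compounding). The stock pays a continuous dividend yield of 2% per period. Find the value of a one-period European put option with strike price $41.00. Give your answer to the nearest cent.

$6.65

Per-period risk-free factor R = e^0.02 = 1.0202; dividend-adjusted growth = e^(0.02−0.02) = 1.0000.
Risk-neutral probability p = (1.0000 − 0.95)/(1.35 − 0.95) = 0.0500/0.4000 = 0.1250
Terminal stock prices: S_u = 47.25, S_d = 33.25
Terminal payoffs (K − S): max(-6.25, 0) = 0, max(7.75, 0) = 7.75
Node 0 (S = 35): V_0 = e^(−0.02)·[0.1250·0.0000 + 0.8750·7.7500] = 6.6470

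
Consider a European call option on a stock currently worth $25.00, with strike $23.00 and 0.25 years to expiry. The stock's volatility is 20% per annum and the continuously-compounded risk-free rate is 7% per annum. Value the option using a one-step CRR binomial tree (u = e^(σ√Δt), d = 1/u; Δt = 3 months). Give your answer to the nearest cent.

CRR parameters: u = e^(σ√Δt) = e^(0.2·√0.25) = 1.1052, d = 1/u = 0.9048
Per-period rate: rΔt = 0.07·0.25 = 0.0175, so R = e^0.0175 = 1.0177
Risk-neutral probability p = (e^0.0175 − 0.9048)/(1.1052 − 0.9048) = 0.1128/0.2003 = 0.5631
Terminal stock prices: S_u = 27.63, S_d = 22.62
Terminal payoffs (S − K): max(4.629, 0) = 4.629, max(-0.3791, 0) = 0
Node 0 (S = 25): V_0 = e^(−0.0175)·[0.5631·4.6293 + 0.4369·0.0000] = 2.5617

$2.56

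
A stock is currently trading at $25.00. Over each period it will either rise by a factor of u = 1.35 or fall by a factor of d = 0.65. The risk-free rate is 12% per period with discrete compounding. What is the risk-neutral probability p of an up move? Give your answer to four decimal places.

p = 0.6714

Risk-neutral probability p = (1 + 0.12 − 0.65)/(1.35 − 0.65) = 0.4700/0.7000 = 0.6714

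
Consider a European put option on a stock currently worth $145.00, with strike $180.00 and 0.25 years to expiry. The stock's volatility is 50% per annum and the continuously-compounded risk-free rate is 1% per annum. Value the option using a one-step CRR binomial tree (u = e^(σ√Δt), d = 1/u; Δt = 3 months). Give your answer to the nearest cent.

CRR parameters: u = e^(σ√Δt) = e^(0.5·√0.25) = 1.2840, d = 1/u = 0.7788
Per-period rate: rΔt = 0.01·0.25 = 0.0025, so R = e^0.0025 = 1.0025
Risk-neutral probability p = (e^0.0025 − 0.7788)/(1.2840 − 0.7788) = 0.2237/0.5052 = 0.4428
Terminal stock prices: S_u = 186.2, S_d = 112.9
Terminal payoffs (K − S): max(-6.184, 0) = 0, max(67.07, 0) = 67.07
Node 0 (S = 145): V_0 = e^(−0.0025)·[0.4428·0.0000 + 0.5572·67.0739] = 37.2817

$37.28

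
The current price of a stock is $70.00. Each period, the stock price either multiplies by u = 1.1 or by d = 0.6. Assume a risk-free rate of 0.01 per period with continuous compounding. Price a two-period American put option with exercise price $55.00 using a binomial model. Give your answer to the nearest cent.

Risk-neutral probability p = (e^0.01 − 0.6)/(1.1 − 0.6) = 0.4101/0.5000 = 0.8201
Terminal stock prices: S_uu = 84.7, S_ud = 46.2, S_dd = 25.2
Terminal payoffs (K − S): max(-29.7, 0) = 0, max(8.8, 0) = 8.8, max(29.8, 0) = 29.8
Node u (S = 77): continuation = e^(−0.01)·[0.8201·0.0000 + 0.1799·8.8000] = 1.5674; exercise value = 0.0000 ≤ continuation, so V_u = 1.5674
Node d (S = 42): continuation = e^(−0.01)·[0.8201·8.8000 + 0.1799·29.8000] = 12.4527; exercise value = 13.0000 > continuation, so V_d = 13.0000 (exercise)
Node 0 (S = 70): continuation = e^(−0.01)·[0.8201·1.5674 + 0.1799·13.0000] = 3.5880; exercise value = 0.0000 ≤ continuation, so V_0 = 3.5880

$3.59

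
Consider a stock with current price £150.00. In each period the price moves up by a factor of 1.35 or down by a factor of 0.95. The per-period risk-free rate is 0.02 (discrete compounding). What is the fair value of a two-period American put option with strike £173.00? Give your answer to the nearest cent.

Risk-neutral probability p = (1 + 0.02 − 0.95)/(1.35 − 0.95) = 0.0700/0.4000 = 0.1750
Terminal stock prices: S_uu = 273.4, S_ud = 192.4, S_dd = 135.4
Terminal payoffs (K − S): max(-100.4, 0) = 0, max(-19.38, 0) = 0, max(37.62, 0) = 37.62
Node u (S = 202.5): continuation = 1/1.02·[0.1750·0.0000 + 0.8250·0.0000] = 0.0000; exercise value = 0.0000 ≤ continuation, so V_u = 0.0000
Node d (S = 142.5): continuation = 1/1.02·[0.1750·0.0000 + 0.8250·37.6250] = 30.4320; exercise value = 30.5000 > continuation, so V_d = 30.5000 (exercise)
Node 0 (S = 150): continuation = 1/1.02·[0.1750·0.0000 + 0.8250·30.5000] = 24.6691; exercise value = 23.0000 ≤ continuation, so V_0 = 24.6691

£24.67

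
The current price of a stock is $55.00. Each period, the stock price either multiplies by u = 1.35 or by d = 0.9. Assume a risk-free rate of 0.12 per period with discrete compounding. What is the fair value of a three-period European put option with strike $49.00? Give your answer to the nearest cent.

$0.85

Risk-neutral probability p = (1 + 0.12 − 0.9)/(1.35 − 0.9) = 0.2200/0.4500 = 0.4889
Terminal stock prices: S_uuu = 135.3, S_uud = 90.21, S_udd = 60.14, S_ddd = 40.1
Terminal payoffs (K − S): max(-86.32, 0) = 0, max(-41.21, 0) = 0, max(-11.14, 0) = 0, max(8.905, 0) = 8.905
Node uu (S = 100.2): V_uu = 1/1.12·[0.4889·0.0000 + 0.5111·0.0000] = 0.0000
Node ud (S = 66.83): V_ud = 1/1.12·[0.4889·0.0000 + 0.5111·0.0000] = 0.0000
Node dd (S = 44.55): V_dd = 1/1.12·[0.4889·0.0000 + 0.5111·8.9050] = 4.0638
Node u (S = 74.25): V_u = 1/1.12·[0.4889·0.0000 + 0.5111·0.0000] = 0.0000
Node d (S = 49.5): V_d = 1/1.12·[0.4889·0.0000 + 0.5111·4.0638] = 1.8545
Node 0 (S = 55): V_0 = 1/1.12·[0.4889·0.0000 + 0.5111·1.8545] = 0.8463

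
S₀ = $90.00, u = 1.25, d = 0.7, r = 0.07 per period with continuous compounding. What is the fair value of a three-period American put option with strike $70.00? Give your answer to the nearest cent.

Risk-neutral probability p = (e^0.07 − 0.7)/(1.25 − 0.7) = 0.3725/0.5500 = 0.6773
Terminal stock prices: S_uuu = 175.8, S_uud = 98.44, S_udd = 55.12, S_ddd = 30.87
Terminal payoffs (K − S): max(-105.8, 0) = 0, max(-28.44, 0) = 0, max(14.88, 0) = 14.88, max(39.13, 0) = 39.13
Node uu (S = 140.6): continuation = e^(−0.07)·[0.6773·0.0000 + 0.3227·0.0000] = 0.0000; exercise value = 0.0000 ≤ continuation, so V_uu = 0.0000
Node ud (S = 78.75): continuation = e^(−0.07)·[0.6773·0.0000 + 0.3227·14.8750] = 4.4758; exercise value = 0.0000 ≤ continuation, so V_ud = 4.4758
Node dd (S = 44.1): continuation = e^(−0.07)·[0.6773·14.8750 + 0.3227·39.1300] = 21.1676; exercise value = 25.9000 > continuation, so V_dd = 25.9000 (exercise)
Node u (S = 112.5): continuation = e^(−0.07)·[0.6773·0.0000 + 0.3227·4.4758] = 1.3468; exercise value = 0.0000 ≤ continuation, so V_u = 1.3468
Node d (S = 63): continuation = e^(−0.07)·[0.6773·4.4758 + 0.3227·25.9000] = 10.6197; exercise value = 7.0000 ≤ continuation, so V_d = 10.6197
Node 0 (S = 90): continuation = e^(−0.07)·[0.6773·1.3468 + 0.3227·10.6197] = 4.0459; exercise value = 0.0000 ≤ continuation, so V_0 = 4.0459

$4.05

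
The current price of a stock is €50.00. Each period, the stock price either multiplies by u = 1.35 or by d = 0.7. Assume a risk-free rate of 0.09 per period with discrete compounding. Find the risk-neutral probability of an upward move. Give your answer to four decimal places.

Risk-neutral probability p = (1 + 0.09 − 0.7)/(1.35 − 0.7) = 0.3900/0.6500 = 0.6000

p = 0.6000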